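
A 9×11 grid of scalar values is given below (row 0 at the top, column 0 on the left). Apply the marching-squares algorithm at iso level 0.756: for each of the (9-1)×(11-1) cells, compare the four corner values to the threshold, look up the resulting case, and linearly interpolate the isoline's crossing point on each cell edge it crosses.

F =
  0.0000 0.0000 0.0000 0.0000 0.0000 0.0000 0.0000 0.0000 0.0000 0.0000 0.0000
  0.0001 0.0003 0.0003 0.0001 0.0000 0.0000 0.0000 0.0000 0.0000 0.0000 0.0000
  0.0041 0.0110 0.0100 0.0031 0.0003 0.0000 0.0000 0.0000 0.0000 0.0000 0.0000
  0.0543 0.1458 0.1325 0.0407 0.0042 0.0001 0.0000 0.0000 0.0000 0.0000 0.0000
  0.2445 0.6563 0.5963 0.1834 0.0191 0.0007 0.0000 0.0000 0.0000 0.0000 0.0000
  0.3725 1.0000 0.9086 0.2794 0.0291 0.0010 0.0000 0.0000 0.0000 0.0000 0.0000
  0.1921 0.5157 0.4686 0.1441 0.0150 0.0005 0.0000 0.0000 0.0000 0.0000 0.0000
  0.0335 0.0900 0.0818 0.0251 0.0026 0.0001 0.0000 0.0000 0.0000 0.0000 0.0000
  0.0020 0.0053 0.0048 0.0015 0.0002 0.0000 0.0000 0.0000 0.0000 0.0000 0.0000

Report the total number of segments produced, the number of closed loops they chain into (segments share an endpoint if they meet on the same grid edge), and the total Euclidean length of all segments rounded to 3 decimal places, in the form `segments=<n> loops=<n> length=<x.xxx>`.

segments=6 loops=1 length=4.451

cell (4,0): code 0100 → (4.290,1.000)–(5.000,0.611)
cell (4,1): code 1100 → (4.511,2.000)–(4.290,1.000)
cell (4,2): code 1000 → (5.000,2.243)–(4.511,2.000)
cell (5,0): code 0010 → (5.000,0.611)–(5.504,1.000)
cell (5,1): code 0011 → (5.504,1.000)–(5.347,2.000)
cell (5,2): code 0001 → (5.347,2.000)–(5.000,2.243)
total: 6 segments, chained into 1 closed loop(s), length Σ = 4.451020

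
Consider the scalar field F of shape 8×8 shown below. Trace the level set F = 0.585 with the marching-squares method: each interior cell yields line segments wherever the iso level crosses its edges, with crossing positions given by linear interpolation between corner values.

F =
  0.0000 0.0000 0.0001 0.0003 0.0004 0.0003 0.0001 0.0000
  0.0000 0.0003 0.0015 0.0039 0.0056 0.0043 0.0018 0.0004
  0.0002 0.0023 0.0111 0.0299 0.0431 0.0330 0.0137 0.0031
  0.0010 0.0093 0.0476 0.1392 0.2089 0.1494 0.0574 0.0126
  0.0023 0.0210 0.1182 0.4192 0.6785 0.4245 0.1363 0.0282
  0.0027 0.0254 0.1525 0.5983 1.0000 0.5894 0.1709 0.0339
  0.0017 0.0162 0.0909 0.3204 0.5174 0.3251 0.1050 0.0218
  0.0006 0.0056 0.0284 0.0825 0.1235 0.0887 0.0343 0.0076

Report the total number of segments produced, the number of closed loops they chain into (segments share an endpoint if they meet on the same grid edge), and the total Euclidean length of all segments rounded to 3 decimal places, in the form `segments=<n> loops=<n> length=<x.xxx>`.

segments=10 loops=1 length=5.897

cell (3,3): code 0100 → (3.801,4.000)–(4.000,3.639)
cell (3,4): code 1000 → (4.000,4.368)–(3.801,4.000)
cell (4,2): code 0100 → (4.926,3.000)–(5.000,2.970)
cell (4,3): code 1110 → (4.000,3.639)–(4.926,3.000)
cell (4,4): code 1101 → (4.973,5.000)–(4.000,4.368)
cell (4,5): code 1000 → (5.000,5.011)–(4.973,5.000)
cell (5,2): code 0010 → (5.000,2.970)–(5.048,3.000)
cell (5,3): code 0011 → (5.048,3.000)–(5.860,4.000)
cell (5,4): code 0011 → (5.860,4.000)–(5.017,5.000)
cell (5,5): code 0001 → (5.017,5.000)–(5.000,5.011)
total: 10 segments, chained into 1 closed loop(s), length Σ = 5.897042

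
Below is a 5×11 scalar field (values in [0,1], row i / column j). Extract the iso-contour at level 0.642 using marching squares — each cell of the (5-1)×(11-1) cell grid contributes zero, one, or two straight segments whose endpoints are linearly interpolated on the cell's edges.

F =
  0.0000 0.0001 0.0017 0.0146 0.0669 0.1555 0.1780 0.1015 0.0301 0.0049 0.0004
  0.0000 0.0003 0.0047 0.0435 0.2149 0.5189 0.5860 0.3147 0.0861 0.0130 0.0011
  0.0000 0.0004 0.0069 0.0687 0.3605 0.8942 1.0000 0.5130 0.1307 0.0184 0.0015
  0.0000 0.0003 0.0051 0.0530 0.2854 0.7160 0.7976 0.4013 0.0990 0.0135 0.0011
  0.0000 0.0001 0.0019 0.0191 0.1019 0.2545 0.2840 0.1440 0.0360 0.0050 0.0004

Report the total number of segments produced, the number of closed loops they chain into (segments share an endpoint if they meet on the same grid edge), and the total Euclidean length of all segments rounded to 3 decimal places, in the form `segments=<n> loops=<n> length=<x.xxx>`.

segments=8 loops=1 length=6.817

cell (1,4): code 0100 → (1.328,5.000)–(2.000,4.527)
cell (1,5): code 1100 → (1.135,6.000)–(1.328,5.000)
cell (1,6): code 1000 → (2.000,6.735)–(1.135,6.000)
cell (2,4): code 0110 → (2.000,4.527)–(3.000,4.828)
cell (2,6): code 1001 → (3.000,6.393)–(2.000,6.735)
cell (3,4): code 0010 → (3.000,4.828)–(3.160,5.000)
cell (3,5): code 0011 → (3.160,5.000)–(3.303,6.000)
cell (3,6): code 0001 → (3.303,6.000)–(3.000,6.393)
total: 8 segments, chained into 1 closed loop(s), length Σ = 6.817226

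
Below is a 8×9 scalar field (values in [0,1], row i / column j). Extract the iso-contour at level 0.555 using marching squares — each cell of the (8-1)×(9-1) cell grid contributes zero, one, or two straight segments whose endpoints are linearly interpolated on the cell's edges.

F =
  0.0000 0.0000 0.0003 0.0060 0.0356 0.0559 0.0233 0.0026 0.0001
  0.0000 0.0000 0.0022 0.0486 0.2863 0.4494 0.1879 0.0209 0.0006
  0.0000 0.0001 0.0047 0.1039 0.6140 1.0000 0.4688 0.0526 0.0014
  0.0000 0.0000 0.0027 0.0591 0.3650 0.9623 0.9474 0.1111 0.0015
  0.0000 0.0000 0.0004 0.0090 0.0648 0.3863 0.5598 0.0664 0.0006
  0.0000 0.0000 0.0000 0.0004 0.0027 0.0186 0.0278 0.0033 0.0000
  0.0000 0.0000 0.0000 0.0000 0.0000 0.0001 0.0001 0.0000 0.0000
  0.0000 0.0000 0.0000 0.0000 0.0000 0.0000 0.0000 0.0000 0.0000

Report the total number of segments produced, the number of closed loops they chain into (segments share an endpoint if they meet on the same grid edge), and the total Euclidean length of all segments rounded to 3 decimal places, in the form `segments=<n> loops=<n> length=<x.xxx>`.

cell (1,3): code 0100 → (1.820,4.000)–(2.000,3.884)
cell (1,4): code 1100 → (1.192,5.000)–(1.820,4.000)
cell (1,5): code 1000 → (2.000,5.838)–(1.192,5.000)
cell (2,3): code 0010 → (2.000,3.884)–(2.237,4.000)
cell (2,4): code 0111 → (2.237,4.000)–(3.000,4.318)
cell (2,5): code 1101 → (2.180,6.000)–(2.000,5.838)
cell (2,6): code 1000 → (3.000,6.469)–(2.180,6.000)
cell (3,4): code 0010 → (3.000,4.318)–(3.707,5.000)
cell (3,5): code 0111 → (3.707,5.000)–(4.000,5.972)
cell (3,6): code 1001 → (4.000,6.010)–(3.000,6.469)
cell (4,5): code 0010 → (4.000,5.972)–(4.009,6.000)
cell (4,6): code 0001 → (4.009,6.000)–(4.000,6.010)
total: 12 segments, chained into 1 closed loop(s), length Σ = 7.977135

segments=12 loops=1 length=7.977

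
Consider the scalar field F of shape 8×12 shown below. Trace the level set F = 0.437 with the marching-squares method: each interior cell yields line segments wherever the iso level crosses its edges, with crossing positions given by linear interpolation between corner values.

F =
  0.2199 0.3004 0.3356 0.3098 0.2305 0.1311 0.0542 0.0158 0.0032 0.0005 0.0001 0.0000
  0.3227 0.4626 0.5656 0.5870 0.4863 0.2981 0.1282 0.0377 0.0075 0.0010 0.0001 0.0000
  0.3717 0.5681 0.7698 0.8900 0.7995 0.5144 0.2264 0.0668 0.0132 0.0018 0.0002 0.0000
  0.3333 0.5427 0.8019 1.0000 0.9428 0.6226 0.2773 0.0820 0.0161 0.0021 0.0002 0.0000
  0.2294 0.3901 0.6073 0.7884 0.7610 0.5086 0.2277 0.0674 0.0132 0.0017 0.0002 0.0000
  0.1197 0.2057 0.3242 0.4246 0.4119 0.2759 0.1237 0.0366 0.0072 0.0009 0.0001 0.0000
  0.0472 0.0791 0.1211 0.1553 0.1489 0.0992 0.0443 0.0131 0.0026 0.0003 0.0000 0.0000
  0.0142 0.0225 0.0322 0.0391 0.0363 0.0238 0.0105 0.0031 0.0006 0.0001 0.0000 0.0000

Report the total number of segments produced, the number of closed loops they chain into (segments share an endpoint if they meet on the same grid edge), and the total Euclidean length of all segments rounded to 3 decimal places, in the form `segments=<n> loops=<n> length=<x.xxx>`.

segments=18 loops=1 length=15.191

cell (0,0): code 0100 → (0.842,1.000)–(1.000,0.817)
cell (0,1): code 1100 → (0.441,2.000)–(0.842,1.000)
cell (0,2): code 1100 → (0.459,3.000)–(0.441,2.000)
cell (0,3): code 1100 → (0.807,4.000)–(0.459,3.000)
cell (0,4): code 1000 → (1.000,4.262)–(0.807,4.000)
cell (1,0): code 0110 → (1.000,0.817)–(2.000,0.332)
cell (1,4): code 1101 → (1.642,5.000)–(1.000,4.262)
cell (1,5): code 1000 → (2.000,5.269)–(1.642,5.000)
cell (2,0): code 0110 → (2.000,0.332)–(3.000,0.495)
cell (2,5): code 1001 → (3.000,5.538)–(2.000,5.269)
cell (3,0): code 0010 → (3.000,0.495)–(3.693,1.000)
cell (3,1): code 0111 → (3.693,1.000)–(4.000,1.216)
cell (3,5): code 1001 → (4.000,5.255)–(3.000,5.538)
cell (4,1): code 0010 → (4.000,1.216)–(4.602,2.000)
cell (4,2): code 0011 → (4.602,2.000)–(4.966,3.000)
cell (4,3): code 0011 → (4.966,3.000)–(4.928,4.000)
cell (4,4): code 0011 → (4.928,4.000)–(4.308,5.000)
cell (4,5): code 0001 → (4.308,5.000)–(4.000,5.255)
total: 18 segments, chained into 1 closed loop(s), length Σ = 15.190667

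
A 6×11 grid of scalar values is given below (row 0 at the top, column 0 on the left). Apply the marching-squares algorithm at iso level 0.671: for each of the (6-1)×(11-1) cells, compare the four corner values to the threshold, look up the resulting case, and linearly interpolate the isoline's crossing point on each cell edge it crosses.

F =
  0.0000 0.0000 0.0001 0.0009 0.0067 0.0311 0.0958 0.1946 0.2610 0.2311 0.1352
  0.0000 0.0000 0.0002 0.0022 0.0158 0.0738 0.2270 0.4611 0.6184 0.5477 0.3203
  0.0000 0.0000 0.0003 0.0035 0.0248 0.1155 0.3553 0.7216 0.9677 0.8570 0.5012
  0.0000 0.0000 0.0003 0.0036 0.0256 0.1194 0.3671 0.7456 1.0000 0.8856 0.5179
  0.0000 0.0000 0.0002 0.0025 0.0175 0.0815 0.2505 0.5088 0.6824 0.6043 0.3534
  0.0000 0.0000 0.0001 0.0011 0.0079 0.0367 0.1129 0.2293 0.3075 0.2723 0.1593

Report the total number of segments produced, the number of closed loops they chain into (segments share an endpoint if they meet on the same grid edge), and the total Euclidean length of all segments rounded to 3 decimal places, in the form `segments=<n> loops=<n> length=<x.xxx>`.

segments=12 loops=1 length=8.863

cell (1,6): code 0100 → (1.806,7.000)–(2.000,6.862)
cell (1,7): code 1100 → (1.151,8.000)–(1.806,7.000)
cell (1,8): code 1100 → (1.399,9.000)–(1.151,8.000)
cell (1,9): code 1000 → (2.000,9.523)–(1.399,9.000)
cell (2,6): code 0110 → (2.000,6.862)–(3.000,6.803)
cell (2,9): code 1001 → (3.000,9.584)–(2.000,9.523)
cell (3,6): code 0010 → (3.000,6.803)–(3.315,7.000)
cell (3,7): code 0111 → (3.315,7.000)–(4.000,7.934)
cell (3,8): code 1011 → (4.000,8.146)–(3.763,9.000)
cell (3,9): code 0001 → (3.763,9.000)–(3.000,9.584)
cell (4,7): code 0010 → (4.000,7.934)–(4.030,8.000)
cell (4,8): code 0001 → (4.030,8.000)–(4.000,8.146)
total: 12 segments, chained into 1 closed loop(s), length Σ = 8.863031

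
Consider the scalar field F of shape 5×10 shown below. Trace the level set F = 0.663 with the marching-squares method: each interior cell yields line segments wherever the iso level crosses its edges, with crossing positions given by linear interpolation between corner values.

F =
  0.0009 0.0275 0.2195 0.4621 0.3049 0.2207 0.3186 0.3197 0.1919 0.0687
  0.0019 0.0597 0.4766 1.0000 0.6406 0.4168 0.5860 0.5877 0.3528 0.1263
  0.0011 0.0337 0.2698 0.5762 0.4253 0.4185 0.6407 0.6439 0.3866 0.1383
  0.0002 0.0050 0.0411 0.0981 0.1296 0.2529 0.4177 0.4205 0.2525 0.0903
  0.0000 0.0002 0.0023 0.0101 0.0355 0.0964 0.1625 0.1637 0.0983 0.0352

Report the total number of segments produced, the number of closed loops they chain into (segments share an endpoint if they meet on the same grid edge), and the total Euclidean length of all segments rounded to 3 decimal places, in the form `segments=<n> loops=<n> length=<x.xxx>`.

cell (0,2): code 0100 → (0.373,3.000)–(1.000,2.356)
cell (0,3): code 1000 → (1.000,3.938)–(0.373,3.000)
cell (1,2): code 0010 → (1.000,2.356)–(1.795,3.000)
cell (1,3): code 0001 → (1.795,3.000)–(1.000,3.938)
total: 4 segments, chained into 1 closed loop(s), length Σ = 4.278722

segments=4 loops=1 length=4.279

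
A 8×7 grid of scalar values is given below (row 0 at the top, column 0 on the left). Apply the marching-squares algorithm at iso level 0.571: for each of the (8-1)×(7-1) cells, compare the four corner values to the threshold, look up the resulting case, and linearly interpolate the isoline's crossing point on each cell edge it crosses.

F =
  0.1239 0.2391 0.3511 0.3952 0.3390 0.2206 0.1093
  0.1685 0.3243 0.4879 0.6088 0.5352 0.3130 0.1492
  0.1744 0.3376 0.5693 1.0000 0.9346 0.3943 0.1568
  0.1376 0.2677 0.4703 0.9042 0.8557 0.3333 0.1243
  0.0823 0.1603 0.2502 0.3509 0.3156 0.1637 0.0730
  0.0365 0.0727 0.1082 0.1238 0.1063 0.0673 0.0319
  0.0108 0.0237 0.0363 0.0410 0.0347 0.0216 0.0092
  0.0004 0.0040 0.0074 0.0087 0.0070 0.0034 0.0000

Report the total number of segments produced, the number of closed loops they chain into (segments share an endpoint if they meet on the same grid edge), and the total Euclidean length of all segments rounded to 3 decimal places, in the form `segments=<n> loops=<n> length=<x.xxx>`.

segments=10 loops=1 length=8.511

cell (0,2): code 0100 → (0.823,3.000)–(1.000,2.687)
cell (0,3): code 1000 → (1.000,3.514)–(0.823,3.000)
cell (1,2): code 0110 → (1.000,2.687)–(2.000,2.004)
cell (1,3): code 1101 → (1.090,4.000)–(1.000,3.514)
cell (1,4): code 1000 → (2.000,4.673)–(1.090,4.000)
cell (2,2): code 0110 → (2.000,2.004)–(3.000,2.232)
cell (2,4): code 1001 → (3.000,4.545)–(2.000,4.673)
cell (3,2): code 0010 → (3.000,2.232)–(3.602,3.000)
cell (3,3): code 0011 → (3.602,3.000)–(3.527,4.000)
cell (3,4): code 0001 → (3.527,4.000)–(3.000,4.545)
total: 10 segments, chained into 1 closed loop(s), length Σ = 8.511141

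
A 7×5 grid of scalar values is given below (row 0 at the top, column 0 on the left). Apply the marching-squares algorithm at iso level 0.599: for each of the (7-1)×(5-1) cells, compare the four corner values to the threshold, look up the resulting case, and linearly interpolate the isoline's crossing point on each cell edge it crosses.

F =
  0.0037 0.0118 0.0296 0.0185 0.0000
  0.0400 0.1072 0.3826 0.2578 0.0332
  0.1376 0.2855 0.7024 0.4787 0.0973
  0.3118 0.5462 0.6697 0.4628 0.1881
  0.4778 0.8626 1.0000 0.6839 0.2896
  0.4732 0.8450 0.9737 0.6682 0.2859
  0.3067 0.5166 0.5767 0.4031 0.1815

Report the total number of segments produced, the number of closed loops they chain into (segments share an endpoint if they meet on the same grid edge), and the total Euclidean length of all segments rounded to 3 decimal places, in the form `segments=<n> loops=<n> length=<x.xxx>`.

segments=14 loops=1 length=11.457

cell (1,1): code 0100 → (1.677,2.000)–(2.000,1.752)
cell (1,2): code 1000 → (2.000,2.462)–(1.677,2.000)
cell (2,1): code 0110 → (2.000,1.752)–(3.000,1.428)
cell (2,2): code 1001 → (3.000,2.342)–(2.000,2.462)
cell (3,0): code 0100 → (3.167,1.000)–(4.000,0.315)
cell (3,1): code 1110 → (3.000,1.428)–(3.167,1.000)
cell (3,2): code 1101 → (3.616,3.000)–(3.000,2.342)
cell (3,3): code 1000 → (4.000,3.215)–(3.616,3.000)
cell (4,0): code 0110 → (4.000,0.315)–(5.000,0.338)
cell (4,3): code 1001 → (5.000,3.181)–(4.000,3.215)
cell (5,0): code 0010 → (5.000,0.338)–(5.749,1.000)
cell (5,1): code 0011 → (5.749,1.000)–(5.944,2.000)
cell (5,2): code 0011 → (5.944,2.000)–(5.261,3.000)
cell (5,3): code 0001 → (5.261,3.000)–(5.000,3.181)
total: 14 segments, chained into 1 closed loop(s), length Σ = 11.457098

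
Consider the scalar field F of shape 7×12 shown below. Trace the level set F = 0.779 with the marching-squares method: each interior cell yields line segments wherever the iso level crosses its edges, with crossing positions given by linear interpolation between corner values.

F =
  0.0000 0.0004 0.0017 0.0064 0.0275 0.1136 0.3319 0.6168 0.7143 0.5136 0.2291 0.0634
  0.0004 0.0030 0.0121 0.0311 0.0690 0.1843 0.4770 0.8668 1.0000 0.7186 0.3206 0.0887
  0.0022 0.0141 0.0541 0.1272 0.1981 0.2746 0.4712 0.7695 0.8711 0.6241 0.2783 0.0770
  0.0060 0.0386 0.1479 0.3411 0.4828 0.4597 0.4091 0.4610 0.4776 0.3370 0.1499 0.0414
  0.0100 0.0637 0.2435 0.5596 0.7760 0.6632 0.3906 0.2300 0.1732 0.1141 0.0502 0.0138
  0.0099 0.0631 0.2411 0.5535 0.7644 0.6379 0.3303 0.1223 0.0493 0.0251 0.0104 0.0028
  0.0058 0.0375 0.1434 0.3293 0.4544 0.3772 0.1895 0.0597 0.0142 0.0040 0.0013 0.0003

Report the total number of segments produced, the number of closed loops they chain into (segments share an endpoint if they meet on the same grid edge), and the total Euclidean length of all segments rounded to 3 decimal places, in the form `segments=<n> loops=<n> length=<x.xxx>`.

segments=8 loops=1 length=6.129

cell (0,6): code 0100 → (0.649,7.000)–(1.000,6.775)
cell (0,7): code 1100 → (0.226,8.000)–(0.649,7.000)
cell (0,8): code 1000 → (1.000,8.785)–(0.226,8.000)
cell (1,6): code 0010 → (1.000,6.775)–(1.902,7.000)
cell (1,7): code 0111 → (1.902,7.000)–(2.000,7.094)
cell (1,8): code 1001 → (2.000,8.373)–(1.000,8.785)
cell (2,7): code 0010 → (2.000,7.094)–(2.234,8.000)
cell (2,8): code 0001 → (2.234,8.000)–(2.000,8.373)
total: 8 segments, chained into 1 closed loop(s), length Σ = 6.128532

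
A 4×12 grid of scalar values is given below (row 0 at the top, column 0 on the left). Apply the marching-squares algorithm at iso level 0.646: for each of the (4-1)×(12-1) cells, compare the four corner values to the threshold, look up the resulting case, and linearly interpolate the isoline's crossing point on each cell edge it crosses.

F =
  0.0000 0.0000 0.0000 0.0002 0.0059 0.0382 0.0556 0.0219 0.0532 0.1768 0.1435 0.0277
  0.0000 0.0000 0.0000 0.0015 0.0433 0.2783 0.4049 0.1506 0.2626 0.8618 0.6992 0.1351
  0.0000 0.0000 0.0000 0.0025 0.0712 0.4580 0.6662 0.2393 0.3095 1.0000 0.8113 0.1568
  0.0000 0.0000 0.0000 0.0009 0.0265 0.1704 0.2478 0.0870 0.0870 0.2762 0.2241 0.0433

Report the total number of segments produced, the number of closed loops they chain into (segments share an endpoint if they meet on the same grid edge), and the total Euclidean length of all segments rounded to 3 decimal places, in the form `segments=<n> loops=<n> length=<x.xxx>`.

segments=12 loops=2 length=6.159

cell (0,8): code 0100 → (0.685,9.000)–(1.000,8.640)
cell (0,9): code 1100 → (0.904,10.000)–(0.685,9.000)
cell (0,10): code 1000 → (1.000,10.094)–(0.904,10.000)
cell (1,5): code 0100 → (1.923,6.000)–(2.000,5.903)
cell (1,6): code 1000 → (2.000,6.047)–(1.923,6.000)
cell (1,8): code 0110 → (1.000,8.640)–(2.000,8.487)
cell (1,10): code 1001 → (2.000,10.253)–(1.000,10.094)
cell (2,5): code 0010 → (2.000,5.903)–(2.048,6.000)
cell (2,6): code 0001 → (2.048,6.000)–(2.000,6.047)
cell (2,8): code 0010 → (2.000,8.487)–(2.489,9.000)
cell (2,9): code 0011 → (2.489,9.000)–(2.282,10.000)
cell (2,10): code 0001 → (2.282,10.000)–(2.000,10.253)
total: 12 segments, chained into 2 closed loop(s), length Σ = 6.159371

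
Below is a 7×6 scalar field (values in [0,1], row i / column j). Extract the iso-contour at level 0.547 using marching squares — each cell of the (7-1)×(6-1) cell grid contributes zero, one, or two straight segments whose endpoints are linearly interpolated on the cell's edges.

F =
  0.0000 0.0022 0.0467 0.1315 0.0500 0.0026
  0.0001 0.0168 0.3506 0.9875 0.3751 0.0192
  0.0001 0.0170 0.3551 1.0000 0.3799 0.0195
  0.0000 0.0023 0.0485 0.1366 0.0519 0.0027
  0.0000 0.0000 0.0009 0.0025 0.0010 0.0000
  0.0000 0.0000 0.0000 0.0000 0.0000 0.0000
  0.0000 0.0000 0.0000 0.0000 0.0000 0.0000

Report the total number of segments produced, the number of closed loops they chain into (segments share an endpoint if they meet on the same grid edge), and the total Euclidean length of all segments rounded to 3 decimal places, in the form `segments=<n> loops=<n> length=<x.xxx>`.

segments=6 loops=1 length=5.523

cell (0,2): code 0100 → (0.485,3.000)–(1.000,2.308)
cell (0,3): code 1000 → (1.000,3.719)–(0.485,3.000)
cell (1,2): code 0110 → (1.000,2.308)–(2.000,2.298)
cell (1,3): code 1001 → (2.000,3.731)–(1.000,3.719)
cell (2,2): code 0010 → (2.000,2.298)–(2.525,3.000)
cell (2,3): code 0001 → (2.525,3.000)–(2.000,3.731)
total: 6 segments, chained into 1 closed loop(s), length Σ = 5.522788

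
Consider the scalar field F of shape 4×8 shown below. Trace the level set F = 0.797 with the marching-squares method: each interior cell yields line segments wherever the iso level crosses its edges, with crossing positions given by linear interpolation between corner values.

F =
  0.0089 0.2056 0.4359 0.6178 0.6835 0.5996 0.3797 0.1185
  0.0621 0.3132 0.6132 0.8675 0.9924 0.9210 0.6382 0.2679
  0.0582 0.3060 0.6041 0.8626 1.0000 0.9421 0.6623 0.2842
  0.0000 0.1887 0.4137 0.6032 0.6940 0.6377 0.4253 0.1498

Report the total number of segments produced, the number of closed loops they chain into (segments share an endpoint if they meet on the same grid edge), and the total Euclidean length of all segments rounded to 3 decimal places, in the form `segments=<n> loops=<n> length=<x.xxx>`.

cell (0,2): code 0100 → (0.718,3.000)–(1.000,2.723)
cell (0,3): code 1100 → (0.367,4.000)–(0.718,3.000)
cell (0,4): code 1100 → (0.614,5.000)–(0.367,4.000)
cell (0,5): code 1000 → (1.000,5.438)–(0.614,5.000)
cell (1,2): code 0110 → (1.000,2.723)–(2.000,2.746)
cell (1,5): code 1001 → (2.000,5.519)–(1.000,5.438)
cell (2,2): code 0010 → (2.000,2.746)–(2.253,3.000)
cell (2,3): code 0011 → (2.253,3.000)–(2.663,4.000)
cell (2,4): code 0011 → (2.663,4.000)–(2.477,5.000)
cell (2,5): code 0001 → (2.477,5.000)–(2.000,5.519)
total: 10 segments, chained into 1 closed loop(s), length Σ = 8.233675

segments=10 loops=1 length=8.234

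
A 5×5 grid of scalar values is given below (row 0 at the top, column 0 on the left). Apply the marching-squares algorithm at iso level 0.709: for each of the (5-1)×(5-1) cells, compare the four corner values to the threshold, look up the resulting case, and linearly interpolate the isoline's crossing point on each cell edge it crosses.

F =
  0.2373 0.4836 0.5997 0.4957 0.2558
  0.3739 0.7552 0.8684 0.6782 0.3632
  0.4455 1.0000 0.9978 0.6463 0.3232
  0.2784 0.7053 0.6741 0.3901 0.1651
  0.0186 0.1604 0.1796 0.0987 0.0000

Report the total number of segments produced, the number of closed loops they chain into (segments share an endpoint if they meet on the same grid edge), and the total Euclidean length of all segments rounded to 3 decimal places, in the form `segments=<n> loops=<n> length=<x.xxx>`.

segments=8 loops=1 length=7.736

cell (0,0): code 0100 → (0.830,1.000)–(1.000,0.879)
cell (0,1): code 1100 → (0.407,2.000)–(0.830,1.000)
cell (0,2): code 1000 → (1.000,2.838)–(0.407,2.000)
cell (1,0): code 0110 → (1.000,0.879)–(2.000,0.475)
cell (1,2): code 1001 → (2.000,2.822)–(1.000,2.838)
cell (2,0): code 0010 → (2.000,0.475)–(2.987,1.000)
cell (2,1): code 0011 → (2.987,1.000)–(2.892,2.000)
cell (2,2): code 0001 → (2.892,2.000)–(2.000,2.822)
total: 8 segments, chained into 1 closed loop(s), length Σ = 7.735614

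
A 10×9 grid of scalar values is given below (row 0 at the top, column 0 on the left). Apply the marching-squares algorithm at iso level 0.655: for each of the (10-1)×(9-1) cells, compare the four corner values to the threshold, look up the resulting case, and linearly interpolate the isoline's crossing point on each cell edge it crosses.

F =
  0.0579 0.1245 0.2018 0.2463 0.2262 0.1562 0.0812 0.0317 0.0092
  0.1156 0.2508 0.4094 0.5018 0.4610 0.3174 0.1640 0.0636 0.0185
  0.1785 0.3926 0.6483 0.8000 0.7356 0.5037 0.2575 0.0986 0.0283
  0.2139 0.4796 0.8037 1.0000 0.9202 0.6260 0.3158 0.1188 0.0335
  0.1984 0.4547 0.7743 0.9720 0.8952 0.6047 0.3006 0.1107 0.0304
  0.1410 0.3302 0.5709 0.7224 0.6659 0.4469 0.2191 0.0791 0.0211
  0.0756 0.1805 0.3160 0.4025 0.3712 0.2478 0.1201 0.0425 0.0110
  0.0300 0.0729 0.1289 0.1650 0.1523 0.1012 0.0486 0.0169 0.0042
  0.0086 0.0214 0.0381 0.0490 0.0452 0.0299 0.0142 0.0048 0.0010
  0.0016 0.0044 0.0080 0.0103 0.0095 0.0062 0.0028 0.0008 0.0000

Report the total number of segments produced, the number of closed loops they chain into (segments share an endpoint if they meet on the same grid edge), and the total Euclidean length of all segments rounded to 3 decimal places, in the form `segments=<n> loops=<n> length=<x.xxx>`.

cell (1,2): code 0100 → (1.514,3.000)–(2.000,2.044)
cell (1,3): code 1100 → (1.706,4.000)–(1.514,3.000)
cell (1,4): code 1000 → (2.000,4.348)–(1.706,4.000)
cell (2,1): code 0100 → (2.043,2.000)–(3.000,1.541)
cell (2,2): code 1110 → (2.000,2.044)–(2.043,2.000)
cell (2,4): code 1001 → (3.000,4.901)–(2.000,4.348)
cell (3,1): code 0110 → (3.000,1.541)–(4.000,1.627)
cell (3,4): code 1001 → (4.000,4.827)–(3.000,4.901)
cell (4,1): code 0010 → (4.000,1.627)–(4.587,2.000)
cell (4,2): code 0111 → (4.587,2.000)–(5.000,2.555)
cell (4,4): code 1001 → (5.000,4.050)–(4.000,4.827)
cell (5,2): code 0010 → (5.000,2.555)–(5.211,3.000)
cell (5,3): code 0011 → (5.211,3.000)–(5.037,4.000)
cell (5,4): code 0001 → (5.037,4.000)–(5.000,4.050)
total: 14 segments, chained into 1 closed loop(s), length Σ = 11.041300

segments=14 loops=1 length=11.041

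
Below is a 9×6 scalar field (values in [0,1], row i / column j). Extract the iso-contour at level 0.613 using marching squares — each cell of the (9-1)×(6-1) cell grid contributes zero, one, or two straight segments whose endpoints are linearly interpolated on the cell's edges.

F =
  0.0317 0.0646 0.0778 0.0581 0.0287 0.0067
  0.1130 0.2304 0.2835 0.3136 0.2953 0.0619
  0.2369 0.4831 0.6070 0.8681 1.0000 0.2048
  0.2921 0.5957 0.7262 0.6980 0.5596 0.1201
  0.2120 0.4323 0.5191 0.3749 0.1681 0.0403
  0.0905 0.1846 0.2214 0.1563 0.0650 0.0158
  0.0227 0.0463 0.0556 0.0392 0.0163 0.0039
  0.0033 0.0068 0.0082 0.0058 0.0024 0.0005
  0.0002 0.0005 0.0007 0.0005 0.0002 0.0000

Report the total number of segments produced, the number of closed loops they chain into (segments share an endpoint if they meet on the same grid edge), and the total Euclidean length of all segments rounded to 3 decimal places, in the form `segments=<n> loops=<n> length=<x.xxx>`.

cell (1,2): code 0100 → (1.540,3.000)–(2.000,2.023)
cell (1,3): code 1100 → (1.451,4.000)–(1.540,3.000)
cell (1,4): code 1000 → (2.000,4.487)–(1.451,4.000)
cell (2,1): code 0100 → (2.050,2.000)–(3.000,1.133)
cell (2,2): code 1110 → (2.000,2.023)–(2.050,2.000)
cell (2,3): code 1011 → (3.000,3.614)–(2.879,4.000)
cell (2,4): code 0001 → (2.879,4.000)–(2.000,4.487)
cell (3,1): code 0010 → (3.000,1.133)–(3.547,2.000)
cell (3,2): code 0011 → (3.547,2.000)–(3.263,3.000)
cell (3,3): code 0001 → (3.263,3.000)–(3.000,3.614)
total: 10 segments, chained into 1 closed loop(s), length Σ = 8.300977

segments=10 loops=1 length=8.301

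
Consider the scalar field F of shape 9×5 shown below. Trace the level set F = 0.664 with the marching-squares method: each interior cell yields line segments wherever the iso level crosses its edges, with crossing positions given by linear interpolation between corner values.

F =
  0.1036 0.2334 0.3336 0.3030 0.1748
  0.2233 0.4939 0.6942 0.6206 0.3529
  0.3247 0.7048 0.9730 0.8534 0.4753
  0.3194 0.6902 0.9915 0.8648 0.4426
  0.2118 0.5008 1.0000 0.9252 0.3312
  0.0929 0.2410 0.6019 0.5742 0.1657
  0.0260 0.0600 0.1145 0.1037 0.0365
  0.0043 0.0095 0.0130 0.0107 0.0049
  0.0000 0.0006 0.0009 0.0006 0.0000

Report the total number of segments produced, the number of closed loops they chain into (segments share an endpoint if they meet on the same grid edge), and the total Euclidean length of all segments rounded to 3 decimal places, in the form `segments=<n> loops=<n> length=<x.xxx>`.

cell (0,1): code 0100 → (0.916,2.000)–(1.000,1.849)
cell (0,2): code 1000 → (1.000,2.410)–(0.916,2.000)
cell (1,0): code 0100 → (1.807,1.000)–(2.000,0.893)
cell (1,1): code 1110 → (1.000,1.849)–(1.807,1.000)
cell (1,2): code 1101 → (1.186,3.000)–(1.000,2.410)
cell (1,3): code 1000 → (2.000,3.501)–(1.186,3.000)
cell (2,0): code 0110 → (2.000,0.893)–(3.000,0.929)
cell (2,3): code 1001 → (3.000,3.476)–(2.000,3.501)
cell (3,0): code 0010 → (3.000,0.929)–(3.138,1.000)
cell (3,1): code 0111 → (3.138,1.000)–(4.000,1.327)
cell (3,3): code 1001 → (4.000,3.440)–(3.000,3.476)
cell (4,1): code 0010 → (4.000,1.327)–(4.844,2.000)
cell (4,2): code 0011 → (4.844,2.000)–(4.744,3.000)
cell (4,3): code 0001 → (4.744,3.000)–(4.000,3.440)
total: 14 segments, chained into 1 closed loop(s), length Σ = 10.585000

segments=14 loops=1 length=10.585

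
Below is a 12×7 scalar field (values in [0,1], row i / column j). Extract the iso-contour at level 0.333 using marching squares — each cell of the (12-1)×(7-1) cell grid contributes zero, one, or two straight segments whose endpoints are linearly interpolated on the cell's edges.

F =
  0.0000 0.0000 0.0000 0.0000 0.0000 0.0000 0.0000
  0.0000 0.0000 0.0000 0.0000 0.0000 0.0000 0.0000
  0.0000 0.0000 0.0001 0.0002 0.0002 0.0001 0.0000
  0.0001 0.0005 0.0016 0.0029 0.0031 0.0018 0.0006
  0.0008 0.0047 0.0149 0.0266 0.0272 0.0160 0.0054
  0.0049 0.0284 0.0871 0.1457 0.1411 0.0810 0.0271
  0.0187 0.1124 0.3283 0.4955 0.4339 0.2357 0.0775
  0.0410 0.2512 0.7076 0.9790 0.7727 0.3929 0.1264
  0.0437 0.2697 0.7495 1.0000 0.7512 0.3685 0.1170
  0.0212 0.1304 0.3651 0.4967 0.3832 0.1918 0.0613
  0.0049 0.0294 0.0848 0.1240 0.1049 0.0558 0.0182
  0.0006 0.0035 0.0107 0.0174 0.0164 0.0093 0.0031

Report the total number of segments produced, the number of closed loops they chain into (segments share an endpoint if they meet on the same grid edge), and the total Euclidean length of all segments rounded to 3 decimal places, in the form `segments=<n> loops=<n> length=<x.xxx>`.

segments=16 loops=1 length=12.404

cell (5,2): code 0100 → (5.535,3.000)–(6.000,2.028)
cell (5,3): code 1100 → (5.655,4.000)–(5.535,3.000)
cell (5,4): code 1000 → (6.000,4.509)–(5.655,4.000)
cell (6,1): code 0100 → (6.012,2.000)–(7.000,1.179)
cell (6,2): code 1110 → (6.000,2.028)–(6.012,2.000)
cell (6,4): code 1101 → (6.619,5.000)–(6.000,4.509)
cell (6,5): code 1000 → (7.000,5.225)–(6.619,5.000)
cell (7,1): code 0110 → (7.000,1.179)–(8.000,1.132)
cell (7,5): code 1001 → (8.000,5.141)–(7.000,5.225)
cell (8,1): code 0110 → (8.000,1.132)–(9.000,1.863)
cell (8,4): code 1011 → (9.000,4.262)–(8.201,5.000)
cell (8,5): code 0001 → (8.201,5.000)–(8.000,5.141)
cell (9,1): code 0010 → (9.000,1.863)–(9.115,2.000)
cell (9,2): code 0011 → (9.115,2.000)–(9.439,3.000)
cell (9,3): code 0011 → (9.439,3.000)–(9.180,4.000)
cell (9,4): code 0001 → (9.180,4.000)–(9.000,4.262)
total: 16 segments, chained into 1 closed loop(s), length Σ = 12.404023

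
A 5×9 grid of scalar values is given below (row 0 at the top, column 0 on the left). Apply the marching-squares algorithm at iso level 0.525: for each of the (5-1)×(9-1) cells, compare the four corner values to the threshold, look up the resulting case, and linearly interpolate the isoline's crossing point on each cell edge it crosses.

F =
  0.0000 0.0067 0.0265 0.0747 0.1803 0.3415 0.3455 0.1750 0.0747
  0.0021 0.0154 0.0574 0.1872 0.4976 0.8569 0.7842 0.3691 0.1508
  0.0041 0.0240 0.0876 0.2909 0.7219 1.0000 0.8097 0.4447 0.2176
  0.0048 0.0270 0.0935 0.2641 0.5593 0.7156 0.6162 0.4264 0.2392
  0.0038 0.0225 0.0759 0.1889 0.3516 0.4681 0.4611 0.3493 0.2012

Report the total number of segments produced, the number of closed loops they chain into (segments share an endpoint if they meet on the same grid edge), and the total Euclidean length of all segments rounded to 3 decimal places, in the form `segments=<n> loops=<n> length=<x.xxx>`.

segments=12 loops=1 length=10.380

cell (0,4): code 0100 → (0.356,5.000)–(1.000,4.076)
cell (0,5): code 1100 → (0.409,6.000)–(0.356,5.000)
cell (0,6): code 1000 → (1.000,6.624)–(0.409,6.000)
cell (1,3): code 0100 → (1.122,4.000)–(2.000,3.543)
cell (1,4): code 1110 → (1.000,4.076)–(1.122,4.000)
cell (1,6): code 1001 → (2.000,6.780)–(1.000,6.624)
cell (2,3): code 0110 → (2.000,3.543)–(3.000,3.884)
cell (2,6): code 1001 → (3.000,6.481)–(2.000,6.780)
cell (3,3): code 0010 → (3.000,3.884)–(3.165,4.000)
cell (3,4): code 0011 → (3.165,4.000)–(3.770,5.000)
cell (3,5): code 0011 → (3.770,5.000)–(3.588,6.000)
cell (3,6): code 0001 → (3.588,6.000)–(3.000,6.481)
total: 12 segments, chained into 1 closed loop(s), length Σ = 10.379547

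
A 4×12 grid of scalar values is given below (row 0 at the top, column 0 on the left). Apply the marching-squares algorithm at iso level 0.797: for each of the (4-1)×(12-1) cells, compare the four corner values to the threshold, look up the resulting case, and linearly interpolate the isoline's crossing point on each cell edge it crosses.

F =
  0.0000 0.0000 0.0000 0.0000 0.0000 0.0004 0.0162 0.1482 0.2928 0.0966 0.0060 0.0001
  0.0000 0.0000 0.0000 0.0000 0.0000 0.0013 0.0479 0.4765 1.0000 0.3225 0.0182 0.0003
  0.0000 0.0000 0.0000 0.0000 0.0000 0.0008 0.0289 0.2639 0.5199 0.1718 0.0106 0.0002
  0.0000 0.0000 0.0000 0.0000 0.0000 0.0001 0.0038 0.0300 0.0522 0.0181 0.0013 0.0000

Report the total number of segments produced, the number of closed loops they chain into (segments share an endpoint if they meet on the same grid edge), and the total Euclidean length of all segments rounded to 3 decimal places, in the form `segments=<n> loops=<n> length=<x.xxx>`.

cell (0,7): code 0100 → (0.713,8.000)–(1.000,7.612)
cell (0,8): code 1000 → (1.000,8.300)–(0.713,8.000)
cell (1,7): code 0010 → (1.000,7.612)–(1.423,8.000)
cell (1,8): code 0001 → (1.423,8.000)–(1.000,8.300)
total: 4 segments, chained into 1 closed loop(s), length Σ = 1.989347

segments=4 loops=1 length=1.989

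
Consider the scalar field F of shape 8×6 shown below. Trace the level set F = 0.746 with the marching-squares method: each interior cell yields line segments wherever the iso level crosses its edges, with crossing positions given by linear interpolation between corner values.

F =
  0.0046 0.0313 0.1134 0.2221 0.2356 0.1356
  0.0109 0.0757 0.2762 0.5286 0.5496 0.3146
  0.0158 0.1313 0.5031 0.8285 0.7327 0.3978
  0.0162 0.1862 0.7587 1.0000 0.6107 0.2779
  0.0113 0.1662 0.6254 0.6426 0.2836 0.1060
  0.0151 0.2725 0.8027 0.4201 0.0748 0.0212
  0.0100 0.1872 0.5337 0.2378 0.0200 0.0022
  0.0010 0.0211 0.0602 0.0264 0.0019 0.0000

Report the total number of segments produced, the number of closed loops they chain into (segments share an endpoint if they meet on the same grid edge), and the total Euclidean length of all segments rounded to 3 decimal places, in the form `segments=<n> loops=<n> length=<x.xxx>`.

cell (1,2): code 0100 → (1.725,3.000)–(2.000,2.746)
cell (1,3): code 1000 → (2.000,3.861)–(1.725,3.000)
cell (2,1): code 0100 → (2.950,2.000)–(3.000,1.978)
cell (2,2): code 1110 → (2.000,2.746)–(2.950,2.000)
cell (2,3): code 1001 → (3.000,3.652)–(2.000,3.861)
cell (3,1): code 0010 → (3.000,1.978)–(3.095,2.000)
cell (3,2): code 0011 → (3.095,2.000)–(3.711,3.000)
cell (3,3): code 0001 → (3.711,3.000)–(3.000,3.652)
cell (4,1): code 0100 → (4.680,2.000)–(5.000,1.893)
cell (4,2): code 1000 → (5.000,2.148)–(4.680,2.000)
cell (5,1): code 0010 → (5.000,1.893)–(5.211,2.000)
cell (5,2): code 0001 → (5.211,2.000)–(5.000,2.148)
total: 12 segments, chained into 2 closed loop(s), length Σ = 6.983014

segments=12 loops=2 length=6.983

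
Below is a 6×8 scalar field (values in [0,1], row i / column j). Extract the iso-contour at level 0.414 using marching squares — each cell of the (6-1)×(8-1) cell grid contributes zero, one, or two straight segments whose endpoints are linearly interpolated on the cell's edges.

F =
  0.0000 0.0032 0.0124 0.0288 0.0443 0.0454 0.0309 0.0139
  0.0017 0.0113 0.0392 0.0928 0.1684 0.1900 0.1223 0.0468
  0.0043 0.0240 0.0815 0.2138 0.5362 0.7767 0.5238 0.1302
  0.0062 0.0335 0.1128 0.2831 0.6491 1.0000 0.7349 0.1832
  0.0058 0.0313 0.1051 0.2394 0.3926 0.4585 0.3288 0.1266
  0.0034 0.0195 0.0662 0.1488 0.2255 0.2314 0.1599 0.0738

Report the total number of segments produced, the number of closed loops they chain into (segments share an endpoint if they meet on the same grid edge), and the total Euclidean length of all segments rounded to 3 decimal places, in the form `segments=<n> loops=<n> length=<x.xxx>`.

segments=12 loops=1 length=9.295

cell (1,3): code 0100 → (1.668,4.000)–(2.000,3.621)
cell (1,4): code 1100 → (1.382,5.000)–(1.668,4.000)
cell (1,5): code 1100 → (1.727,6.000)–(1.382,5.000)
cell (1,6): code 1000 → (2.000,6.279)–(1.727,6.000)
cell (2,3): code 0110 → (2.000,3.621)–(3.000,3.358)
cell (2,6): code 1001 → (3.000,6.582)–(2.000,6.279)
cell (3,3): code 0010 → (3.000,3.358)–(3.917,4.000)
cell (3,4): code 0111 → (3.917,4.000)–(4.000,4.325)
cell (3,5): code 1011 → (4.000,5.343)–(3.790,6.000)
cell (3,6): code 0001 → (3.790,6.000)–(3.000,6.582)
cell (4,4): code 0010 → (4.000,4.325)–(4.196,5.000)
cell (4,5): code 0001 → (4.196,5.000)–(4.000,5.343)
total: 12 segments, chained into 1 closed loop(s), length Σ = 9.294960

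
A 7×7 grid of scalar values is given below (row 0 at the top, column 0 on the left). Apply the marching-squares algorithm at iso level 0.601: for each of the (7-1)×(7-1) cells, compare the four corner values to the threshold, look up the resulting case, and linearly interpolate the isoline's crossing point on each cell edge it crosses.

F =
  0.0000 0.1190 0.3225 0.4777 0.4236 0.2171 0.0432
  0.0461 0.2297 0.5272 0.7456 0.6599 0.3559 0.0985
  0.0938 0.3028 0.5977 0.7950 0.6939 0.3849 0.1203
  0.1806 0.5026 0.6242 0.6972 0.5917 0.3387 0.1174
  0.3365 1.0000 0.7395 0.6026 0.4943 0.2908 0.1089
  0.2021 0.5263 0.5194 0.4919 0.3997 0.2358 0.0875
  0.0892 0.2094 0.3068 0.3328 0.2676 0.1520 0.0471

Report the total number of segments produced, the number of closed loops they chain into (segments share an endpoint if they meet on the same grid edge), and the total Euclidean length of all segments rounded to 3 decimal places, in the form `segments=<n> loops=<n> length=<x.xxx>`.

segments=16 loops=1 length=12.804

cell (0,2): code 0100 → (0.460,3.000)–(1.000,2.338)
cell (0,3): code 1100 → (0.751,4.000)–(0.460,3.000)
cell (0,4): code 1000 → (1.000,4.194)–(0.751,4.000)
cell (1,2): code 0110 → (1.000,2.338)–(2.000,2.017)
cell (1,4): code 1001 → (2.000,4.301)–(1.000,4.194)
cell (2,1): code 0100 → (2.125,2.000)–(3.000,1.809)
cell (2,2): code 1110 → (2.000,2.017)–(2.125,2.000)
cell (2,3): code 1011 → (3.000,3.912)–(2.909,4.000)
cell (2,4): code 0001 → (2.909,4.000)–(2.000,4.301)
cell (3,0): code 0100 → (3.198,1.000)–(4.000,0.399)
cell (3,1): code 1110 → (3.000,1.809)–(3.198,1.000)
cell (3,3): code 1001 → (4.000,3.015)–(3.000,3.912)
cell (4,0): code 0010 → (4.000,0.399)–(4.842,1.000)
cell (4,1): code 0011 → (4.842,1.000)–(4.629,2.000)
cell (4,2): code 0011 → (4.629,2.000)–(4.014,3.000)
cell (4,3): code 0001 → (4.014,3.000)–(4.000,3.015)
total: 16 segments, chained into 1 closed loop(s), length Σ = 12.803997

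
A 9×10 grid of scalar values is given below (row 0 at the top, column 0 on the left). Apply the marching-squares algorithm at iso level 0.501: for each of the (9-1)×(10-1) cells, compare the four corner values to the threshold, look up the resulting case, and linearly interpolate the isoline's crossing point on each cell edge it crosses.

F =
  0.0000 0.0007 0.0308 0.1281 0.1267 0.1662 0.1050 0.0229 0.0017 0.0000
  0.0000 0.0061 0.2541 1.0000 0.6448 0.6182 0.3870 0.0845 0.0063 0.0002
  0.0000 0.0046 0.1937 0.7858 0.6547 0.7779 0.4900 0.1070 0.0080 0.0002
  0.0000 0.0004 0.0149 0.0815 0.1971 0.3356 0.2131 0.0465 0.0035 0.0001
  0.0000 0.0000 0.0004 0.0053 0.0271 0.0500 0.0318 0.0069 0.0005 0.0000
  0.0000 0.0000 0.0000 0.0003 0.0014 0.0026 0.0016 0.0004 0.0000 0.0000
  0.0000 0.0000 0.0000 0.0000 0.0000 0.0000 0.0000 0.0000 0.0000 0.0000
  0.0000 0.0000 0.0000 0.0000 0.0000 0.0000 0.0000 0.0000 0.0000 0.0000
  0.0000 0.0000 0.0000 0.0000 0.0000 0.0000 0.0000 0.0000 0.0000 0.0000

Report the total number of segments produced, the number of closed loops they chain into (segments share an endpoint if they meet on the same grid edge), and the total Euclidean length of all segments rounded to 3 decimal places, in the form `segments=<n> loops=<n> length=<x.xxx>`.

segments=10 loops=1 length=9.428

cell (0,2): code 0100 → (0.428,3.000)–(1.000,2.331)
cell (0,3): code 1100 → (0.722,4.000)–(0.428,3.000)
cell (0,4): code 1100 → (0.741,5.000)–(0.722,4.000)
cell (0,5): code 1000 → (1.000,5.507)–(0.741,5.000)
cell (1,2): code 0110 → (1.000,2.331)–(2.000,2.519)
cell (1,5): code 1001 → (2.000,5.962)–(1.000,5.507)
cell (2,2): code 0010 → (2.000,2.519)–(2.404,3.000)
cell (2,3): code 0011 → (2.404,3.000)–(2.336,4.000)
cell (2,4): code 0011 → (2.336,4.000)–(2.626,5.000)
cell (2,5): code 0001 → (2.626,5.000)–(2.000,5.962)
total: 10 segments, chained into 1 closed loop(s), length Σ = 9.428173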